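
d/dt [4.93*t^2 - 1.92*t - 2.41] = 9.86*t - 1.92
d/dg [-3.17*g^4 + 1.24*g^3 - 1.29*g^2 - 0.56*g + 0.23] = -12.68*g^3 + 3.72*g^2 - 2.58*g - 0.56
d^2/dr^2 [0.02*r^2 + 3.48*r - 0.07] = 0.0400000000000000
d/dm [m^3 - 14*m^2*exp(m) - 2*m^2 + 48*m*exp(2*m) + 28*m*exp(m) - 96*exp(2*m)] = -14*m^2*exp(m) + 3*m^2 + 96*m*exp(2*m) - 4*m - 144*exp(2*m) + 28*exp(m)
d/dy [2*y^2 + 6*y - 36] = 4*y + 6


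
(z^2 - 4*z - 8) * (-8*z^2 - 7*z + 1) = -8*z^4 + 25*z^3 + 93*z^2 + 52*z - 8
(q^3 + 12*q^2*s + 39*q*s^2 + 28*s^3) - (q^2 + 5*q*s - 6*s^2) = q^3 + 12*q^2*s - q^2 + 39*q*s^2 - 5*q*s + 28*s^3 + 6*s^2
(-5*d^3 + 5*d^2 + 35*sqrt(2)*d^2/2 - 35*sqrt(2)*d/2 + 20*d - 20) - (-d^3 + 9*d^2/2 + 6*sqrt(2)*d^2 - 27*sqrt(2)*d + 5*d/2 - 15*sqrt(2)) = -4*d^3 + d^2/2 + 23*sqrt(2)*d^2/2 + 19*sqrt(2)*d/2 + 35*d/2 - 20 + 15*sqrt(2)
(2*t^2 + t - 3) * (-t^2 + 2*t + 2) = -2*t^4 + 3*t^3 + 9*t^2 - 4*t - 6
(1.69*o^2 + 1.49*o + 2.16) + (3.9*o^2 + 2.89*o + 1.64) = 5.59*o^2 + 4.38*o + 3.8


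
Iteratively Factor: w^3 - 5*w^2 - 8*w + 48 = (w - 4)*(w^2 - w - 12) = (w - 4)*(w + 3)*(w - 4)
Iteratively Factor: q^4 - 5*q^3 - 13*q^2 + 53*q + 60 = (q + 1)*(q^3 - 6*q^2 - 7*q + 60) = (q - 5)*(q + 1)*(q^2 - q - 12) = (q - 5)*(q + 1)*(q + 3)*(q - 4)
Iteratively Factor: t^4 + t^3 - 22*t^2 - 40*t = (t + 4)*(t^3 - 3*t^2 - 10*t) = (t - 5)*(t + 4)*(t^2 + 2*t) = t*(t - 5)*(t + 4)*(t + 2)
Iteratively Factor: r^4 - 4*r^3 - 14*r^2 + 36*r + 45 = (r - 5)*(r^3 + r^2 - 9*r - 9) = (r - 5)*(r + 1)*(r^2 - 9) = (r - 5)*(r - 3)*(r + 1)*(r + 3)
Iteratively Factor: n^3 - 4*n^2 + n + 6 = (n + 1)*(n^2 - 5*n + 6) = (n - 2)*(n + 1)*(n - 3)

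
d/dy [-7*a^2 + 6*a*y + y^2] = 6*a + 2*y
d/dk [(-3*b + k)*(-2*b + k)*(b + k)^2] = 7*b^3 - 6*b^2*k - 9*b*k^2 + 4*k^3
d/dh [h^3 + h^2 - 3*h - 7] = 3*h^2 + 2*h - 3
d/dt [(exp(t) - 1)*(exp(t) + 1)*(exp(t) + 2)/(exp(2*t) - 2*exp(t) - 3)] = (exp(2*t) - 6*exp(t) - 1)*exp(t)/(exp(2*t) - 6*exp(t) + 9)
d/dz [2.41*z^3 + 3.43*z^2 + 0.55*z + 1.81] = 7.23*z^2 + 6.86*z + 0.55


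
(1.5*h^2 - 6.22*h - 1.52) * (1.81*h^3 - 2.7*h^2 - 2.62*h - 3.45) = 2.715*h^5 - 15.3082*h^4 + 10.1128*h^3 + 15.2254*h^2 + 25.4414*h + 5.244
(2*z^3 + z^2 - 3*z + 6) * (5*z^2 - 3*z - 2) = 10*z^5 - z^4 - 22*z^3 + 37*z^2 - 12*z - 12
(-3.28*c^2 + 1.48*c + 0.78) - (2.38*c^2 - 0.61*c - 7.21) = -5.66*c^2 + 2.09*c + 7.99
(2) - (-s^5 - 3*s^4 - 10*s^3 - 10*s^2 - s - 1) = s^5 + 3*s^4 + 10*s^3 + 10*s^2 + s + 3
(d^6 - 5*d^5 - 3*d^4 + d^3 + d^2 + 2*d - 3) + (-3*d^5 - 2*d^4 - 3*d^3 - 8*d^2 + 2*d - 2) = d^6 - 8*d^5 - 5*d^4 - 2*d^3 - 7*d^2 + 4*d - 5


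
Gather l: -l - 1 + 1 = -l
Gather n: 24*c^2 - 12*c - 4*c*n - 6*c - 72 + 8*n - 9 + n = 24*c^2 - 18*c + n*(9 - 4*c) - 81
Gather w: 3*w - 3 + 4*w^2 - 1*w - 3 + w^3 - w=w^3 + 4*w^2 + w - 6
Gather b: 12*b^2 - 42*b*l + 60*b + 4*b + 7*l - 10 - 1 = 12*b^2 + b*(64 - 42*l) + 7*l - 11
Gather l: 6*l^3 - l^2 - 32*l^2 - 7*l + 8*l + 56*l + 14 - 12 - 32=6*l^3 - 33*l^2 + 57*l - 30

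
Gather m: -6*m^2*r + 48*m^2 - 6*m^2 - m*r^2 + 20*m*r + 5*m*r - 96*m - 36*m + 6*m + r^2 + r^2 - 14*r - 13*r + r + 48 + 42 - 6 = m^2*(42 - 6*r) + m*(-r^2 + 25*r - 126) + 2*r^2 - 26*r + 84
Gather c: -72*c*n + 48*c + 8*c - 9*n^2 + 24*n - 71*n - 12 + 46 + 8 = c*(56 - 72*n) - 9*n^2 - 47*n + 42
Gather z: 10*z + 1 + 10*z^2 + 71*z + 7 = 10*z^2 + 81*z + 8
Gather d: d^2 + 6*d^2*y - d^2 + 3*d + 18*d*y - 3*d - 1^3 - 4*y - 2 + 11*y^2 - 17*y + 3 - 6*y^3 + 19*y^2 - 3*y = 6*d^2*y + 18*d*y - 6*y^3 + 30*y^2 - 24*y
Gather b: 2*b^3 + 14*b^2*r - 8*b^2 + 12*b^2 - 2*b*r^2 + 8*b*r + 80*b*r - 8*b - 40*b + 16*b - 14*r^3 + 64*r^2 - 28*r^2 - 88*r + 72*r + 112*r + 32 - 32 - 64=2*b^3 + b^2*(14*r + 4) + b*(-2*r^2 + 88*r - 32) - 14*r^3 + 36*r^2 + 96*r - 64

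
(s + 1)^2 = s^2 + 2*s + 1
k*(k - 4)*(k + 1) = k^3 - 3*k^2 - 4*k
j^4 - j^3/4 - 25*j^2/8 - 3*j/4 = j*(j - 2)*(j + 1/4)*(j + 3/2)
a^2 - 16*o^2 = (a - 4*o)*(a + 4*o)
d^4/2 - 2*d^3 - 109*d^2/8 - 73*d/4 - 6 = (d/2 + 1)*(d - 8)*(d + 1/2)*(d + 3/2)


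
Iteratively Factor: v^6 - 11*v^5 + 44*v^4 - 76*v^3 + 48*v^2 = (v - 3)*(v^5 - 8*v^4 + 20*v^3 - 16*v^2) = (v - 4)*(v - 3)*(v^4 - 4*v^3 + 4*v^2) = v*(v - 4)*(v - 3)*(v^3 - 4*v^2 + 4*v) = v^2*(v - 4)*(v - 3)*(v^2 - 4*v + 4) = v^2*(v - 4)*(v - 3)*(v - 2)*(v - 2)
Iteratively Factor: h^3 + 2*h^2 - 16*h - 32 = (h + 4)*(h^2 - 2*h - 8) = (h + 2)*(h + 4)*(h - 4)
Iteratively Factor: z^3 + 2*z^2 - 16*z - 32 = (z - 4)*(z^2 + 6*z + 8) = (z - 4)*(z + 2)*(z + 4)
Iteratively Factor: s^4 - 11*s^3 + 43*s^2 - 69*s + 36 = (s - 4)*(s^3 - 7*s^2 + 15*s - 9) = (s - 4)*(s - 3)*(s^2 - 4*s + 3) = (s - 4)*(s - 3)*(s - 1)*(s - 3)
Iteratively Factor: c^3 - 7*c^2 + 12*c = (c - 3)*(c^2 - 4*c) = c*(c - 3)*(c - 4)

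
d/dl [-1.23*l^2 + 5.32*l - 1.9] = 5.32 - 2.46*l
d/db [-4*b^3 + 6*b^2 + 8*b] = -12*b^2 + 12*b + 8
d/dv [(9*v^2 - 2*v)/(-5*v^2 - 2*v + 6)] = 4*(-7*v^2 + 27*v - 3)/(25*v^4 + 20*v^3 - 56*v^2 - 24*v + 36)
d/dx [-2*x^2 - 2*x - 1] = -4*x - 2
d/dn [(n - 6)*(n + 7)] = 2*n + 1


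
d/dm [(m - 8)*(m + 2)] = 2*m - 6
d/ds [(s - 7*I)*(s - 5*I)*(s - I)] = 3*s^2 - 26*I*s - 47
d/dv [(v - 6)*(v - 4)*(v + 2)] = 3*v^2 - 16*v + 4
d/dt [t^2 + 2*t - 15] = 2*t + 2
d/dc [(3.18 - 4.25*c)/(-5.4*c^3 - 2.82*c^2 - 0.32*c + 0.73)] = (-45.9*c^3 + 39.531*c^2 + 17.9352*c - 2.0849)/(29.16*c^6 + 30.456*c^5 + 11.4084*c^4 - 6.0792*c^3 - 4.0148*c^2 - 0.4672*c + 0.5329)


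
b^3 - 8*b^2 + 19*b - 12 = (b - 4)*(b - 3)*(b - 1)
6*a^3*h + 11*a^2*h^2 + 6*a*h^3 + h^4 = h*(a + h)*(2*a + h)*(3*a + h)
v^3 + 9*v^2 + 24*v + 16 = (v + 1)*(v + 4)^2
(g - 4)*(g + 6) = g^2 + 2*g - 24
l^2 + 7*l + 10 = (l + 2)*(l + 5)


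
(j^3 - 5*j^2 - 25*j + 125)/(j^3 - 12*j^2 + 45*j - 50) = (j + 5)/(j - 2)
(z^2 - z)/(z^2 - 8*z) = (z - 1)/(z - 8)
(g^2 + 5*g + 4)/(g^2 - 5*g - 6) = (g + 4)/(g - 6)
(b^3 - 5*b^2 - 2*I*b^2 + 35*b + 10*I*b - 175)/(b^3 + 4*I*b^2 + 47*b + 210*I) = (b - 5)/(b + 6*I)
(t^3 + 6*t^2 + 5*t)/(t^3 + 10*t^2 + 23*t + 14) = t*(t + 5)/(t^2 + 9*t + 14)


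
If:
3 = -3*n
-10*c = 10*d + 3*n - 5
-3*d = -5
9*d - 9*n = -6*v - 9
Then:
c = -13/15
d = 5/3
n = -1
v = -11/2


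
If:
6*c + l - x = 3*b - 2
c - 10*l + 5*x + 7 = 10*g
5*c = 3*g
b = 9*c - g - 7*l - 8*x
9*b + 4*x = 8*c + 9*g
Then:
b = 14579/6109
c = 6957/6109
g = 11595/6109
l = -3023/6109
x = 7200/6109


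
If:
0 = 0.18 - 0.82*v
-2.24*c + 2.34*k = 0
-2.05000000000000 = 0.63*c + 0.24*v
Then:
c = -3.34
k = -3.19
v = 0.22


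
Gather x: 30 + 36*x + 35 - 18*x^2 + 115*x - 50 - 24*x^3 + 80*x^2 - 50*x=-24*x^3 + 62*x^2 + 101*x + 15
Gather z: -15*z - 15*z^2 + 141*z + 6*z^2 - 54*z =-9*z^2 + 72*z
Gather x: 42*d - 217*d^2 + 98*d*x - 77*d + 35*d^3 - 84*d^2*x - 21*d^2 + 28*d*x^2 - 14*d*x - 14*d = 35*d^3 - 238*d^2 + 28*d*x^2 - 49*d + x*(-84*d^2 + 84*d)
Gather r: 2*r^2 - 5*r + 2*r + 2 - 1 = 2*r^2 - 3*r + 1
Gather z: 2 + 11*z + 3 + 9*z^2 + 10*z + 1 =9*z^2 + 21*z + 6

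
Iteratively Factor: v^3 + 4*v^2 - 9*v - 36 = (v + 4)*(v^2 - 9) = (v - 3)*(v + 4)*(v + 3)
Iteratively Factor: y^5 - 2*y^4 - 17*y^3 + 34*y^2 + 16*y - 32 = (y - 2)*(y^4 - 17*y^2 + 16) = (y - 2)*(y + 1)*(y^3 - y^2 - 16*y + 16) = (y - 2)*(y + 1)*(y + 4)*(y^2 - 5*y + 4) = (y - 2)*(y - 1)*(y + 1)*(y + 4)*(y - 4)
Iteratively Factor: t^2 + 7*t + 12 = (t + 4)*(t + 3)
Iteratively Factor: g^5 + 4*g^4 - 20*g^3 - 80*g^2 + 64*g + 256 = (g - 4)*(g^4 + 8*g^3 + 12*g^2 - 32*g - 64) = (g - 4)*(g + 4)*(g^3 + 4*g^2 - 4*g - 16) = (g - 4)*(g + 4)^2*(g^2 - 4) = (g - 4)*(g + 2)*(g + 4)^2*(g - 2)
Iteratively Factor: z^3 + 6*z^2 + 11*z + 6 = (z + 2)*(z^2 + 4*z + 3) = (z + 2)*(z + 3)*(z + 1)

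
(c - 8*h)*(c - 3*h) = c^2 - 11*c*h + 24*h^2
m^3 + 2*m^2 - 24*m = m*(m - 4)*(m + 6)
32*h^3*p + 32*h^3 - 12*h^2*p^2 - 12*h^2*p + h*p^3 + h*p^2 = (-8*h + p)*(-4*h + p)*(h*p + h)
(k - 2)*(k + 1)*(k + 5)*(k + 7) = k^4 + 11*k^3 + 21*k^2 - 59*k - 70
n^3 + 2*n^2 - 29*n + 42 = (n - 3)*(n - 2)*(n + 7)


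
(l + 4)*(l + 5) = l^2 + 9*l + 20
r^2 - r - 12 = (r - 4)*(r + 3)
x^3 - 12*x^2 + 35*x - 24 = (x - 8)*(x - 3)*(x - 1)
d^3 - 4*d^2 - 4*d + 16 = (d - 4)*(d - 2)*(d + 2)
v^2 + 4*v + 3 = (v + 1)*(v + 3)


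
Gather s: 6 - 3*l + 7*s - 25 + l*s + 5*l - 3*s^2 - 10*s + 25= 2*l - 3*s^2 + s*(l - 3) + 6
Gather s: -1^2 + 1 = 0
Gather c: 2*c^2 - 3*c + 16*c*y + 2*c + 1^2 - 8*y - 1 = 2*c^2 + c*(16*y - 1) - 8*y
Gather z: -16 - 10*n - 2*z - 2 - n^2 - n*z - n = -n^2 - 11*n + z*(-n - 2) - 18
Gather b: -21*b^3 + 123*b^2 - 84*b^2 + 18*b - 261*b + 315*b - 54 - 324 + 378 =-21*b^3 + 39*b^2 + 72*b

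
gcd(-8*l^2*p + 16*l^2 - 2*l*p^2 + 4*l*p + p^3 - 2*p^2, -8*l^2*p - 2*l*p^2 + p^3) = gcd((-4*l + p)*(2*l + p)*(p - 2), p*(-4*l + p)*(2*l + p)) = -8*l^2 - 2*l*p + p^2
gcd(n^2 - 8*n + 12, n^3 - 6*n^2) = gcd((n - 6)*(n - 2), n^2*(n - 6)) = n - 6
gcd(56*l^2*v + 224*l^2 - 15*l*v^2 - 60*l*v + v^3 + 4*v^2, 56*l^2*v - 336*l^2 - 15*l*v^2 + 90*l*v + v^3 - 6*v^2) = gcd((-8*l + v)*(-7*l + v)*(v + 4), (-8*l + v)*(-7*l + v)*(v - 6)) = 56*l^2 - 15*l*v + v^2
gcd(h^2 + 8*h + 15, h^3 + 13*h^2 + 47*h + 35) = h + 5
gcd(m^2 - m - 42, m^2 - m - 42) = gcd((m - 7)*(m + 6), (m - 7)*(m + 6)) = m^2 - m - 42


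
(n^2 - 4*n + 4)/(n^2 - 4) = (n - 2)/(n + 2)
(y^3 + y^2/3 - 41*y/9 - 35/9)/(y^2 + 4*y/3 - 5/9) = (3*y^2 - 4*y - 7)/(3*y - 1)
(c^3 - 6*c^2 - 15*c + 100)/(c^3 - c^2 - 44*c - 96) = (c^2 - 10*c + 25)/(c^2 - 5*c - 24)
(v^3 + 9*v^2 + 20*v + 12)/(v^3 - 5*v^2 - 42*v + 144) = (v^2 + 3*v + 2)/(v^2 - 11*v + 24)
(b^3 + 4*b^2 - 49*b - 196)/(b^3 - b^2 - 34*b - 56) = (b + 7)/(b + 2)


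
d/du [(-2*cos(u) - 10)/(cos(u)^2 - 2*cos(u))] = 2*(-sin(u) + 10*sin(u)/cos(u)^2 - 10*tan(u))/(cos(u) - 2)^2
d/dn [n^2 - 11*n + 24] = 2*n - 11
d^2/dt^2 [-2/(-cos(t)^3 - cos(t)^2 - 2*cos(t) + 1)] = 2*((11*cos(t) + 8*cos(2*t) + 9*cos(3*t))*(cos(t)^3 + cos(t)^2 + 2*cos(t) - 1)/4 + 2*(3*cos(t)^2 + 2*cos(t) + 2)^2*sin(t)^2)/(cos(t)^3 + cos(t)^2 + 2*cos(t) - 1)^3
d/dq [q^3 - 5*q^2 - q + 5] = 3*q^2 - 10*q - 1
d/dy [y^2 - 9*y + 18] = 2*y - 9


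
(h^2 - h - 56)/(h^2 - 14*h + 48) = (h + 7)/(h - 6)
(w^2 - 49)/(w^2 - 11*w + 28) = (w + 7)/(w - 4)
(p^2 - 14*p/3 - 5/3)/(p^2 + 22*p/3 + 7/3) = (p - 5)/(p + 7)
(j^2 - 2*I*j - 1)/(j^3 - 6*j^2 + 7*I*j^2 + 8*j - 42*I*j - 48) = (j - I)/(j^2 + j*(-6 + 8*I) - 48*I)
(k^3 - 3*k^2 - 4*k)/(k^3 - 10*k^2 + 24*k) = (k + 1)/(k - 6)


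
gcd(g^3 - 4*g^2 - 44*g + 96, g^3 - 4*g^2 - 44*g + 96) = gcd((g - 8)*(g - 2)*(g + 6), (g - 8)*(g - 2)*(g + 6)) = g^3 - 4*g^2 - 44*g + 96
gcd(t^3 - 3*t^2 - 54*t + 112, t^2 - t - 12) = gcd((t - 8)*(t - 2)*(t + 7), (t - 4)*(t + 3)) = 1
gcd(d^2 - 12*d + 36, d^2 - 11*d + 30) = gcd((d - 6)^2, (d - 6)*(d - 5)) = d - 6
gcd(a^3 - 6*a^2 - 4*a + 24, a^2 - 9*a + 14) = a - 2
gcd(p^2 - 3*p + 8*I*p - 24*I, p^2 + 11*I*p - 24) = p + 8*I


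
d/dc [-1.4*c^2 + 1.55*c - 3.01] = 1.55 - 2.8*c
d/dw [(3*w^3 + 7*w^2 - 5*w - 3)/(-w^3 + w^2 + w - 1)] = 2*(5*w^3 + 3*w^2 - 4)/(w^5 - w^4 - 2*w^3 + 2*w^2 + w - 1)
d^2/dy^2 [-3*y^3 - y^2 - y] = -18*y - 2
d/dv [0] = 0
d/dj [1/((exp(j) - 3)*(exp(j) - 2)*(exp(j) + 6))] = (-(exp(j) - 3)*(exp(j) - 2) - (exp(j) - 3)*(exp(j) + 6) - (exp(j) - 2)*(exp(j) + 6))*exp(j)/((exp(j) - 3)^2*(exp(j) - 2)^2*(exp(j) + 6)^2)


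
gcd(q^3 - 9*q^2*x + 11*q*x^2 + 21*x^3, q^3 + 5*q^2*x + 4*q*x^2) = q + x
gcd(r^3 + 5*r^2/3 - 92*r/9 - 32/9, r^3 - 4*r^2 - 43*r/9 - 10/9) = r + 1/3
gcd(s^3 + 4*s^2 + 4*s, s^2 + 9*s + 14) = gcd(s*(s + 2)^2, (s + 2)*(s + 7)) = s + 2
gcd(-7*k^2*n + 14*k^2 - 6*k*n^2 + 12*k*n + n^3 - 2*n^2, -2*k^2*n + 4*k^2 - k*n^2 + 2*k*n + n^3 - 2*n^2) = k*n - 2*k + n^2 - 2*n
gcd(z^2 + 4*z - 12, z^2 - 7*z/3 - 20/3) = 1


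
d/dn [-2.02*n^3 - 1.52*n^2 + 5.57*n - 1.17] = -6.06*n^2 - 3.04*n + 5.57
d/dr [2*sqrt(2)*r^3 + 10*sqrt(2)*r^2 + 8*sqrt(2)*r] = sqrt(2)*(6*r^2 + 20*r + 8)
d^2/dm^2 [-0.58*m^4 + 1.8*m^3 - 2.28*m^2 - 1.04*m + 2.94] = -6.96*m^2 + 10.8*m - 4.56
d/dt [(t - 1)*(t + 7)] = 2*t + 6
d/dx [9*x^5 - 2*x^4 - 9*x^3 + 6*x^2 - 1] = x*(45*x^3 - 8*x^2 - 27*x + 12)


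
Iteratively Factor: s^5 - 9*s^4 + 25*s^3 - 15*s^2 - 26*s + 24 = (s - 3)*(s^4 - 6*s^3 + 7*s^2 + 6*s - 8) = (s - 3)*(s - 1)*(s^3 - 5*s^2 + 2*s + 8) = (s - 3)*(s - 2)*(s - 1)*(s^2 - 3*s - 4) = (s - 3)*(s - 2)*(s - 1)*(s + 1)*(s - 4)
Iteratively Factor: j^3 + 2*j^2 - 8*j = (j - 2)*(j^2 + 4*j) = (j - 2)*(j + 4)*(j)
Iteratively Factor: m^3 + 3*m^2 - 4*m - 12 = (m + 2)*(m^2 + m - 6) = (m + 2)*(m + 3)*(m - 2)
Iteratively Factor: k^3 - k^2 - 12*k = (k)*(k^2 - k - 12) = k*(k - 4)*(k + 3)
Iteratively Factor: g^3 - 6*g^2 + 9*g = (g - 3)*(g^2 - 3*g) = (g - 3)^2*(g)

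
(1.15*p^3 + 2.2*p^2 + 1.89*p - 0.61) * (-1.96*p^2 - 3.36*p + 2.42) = -2.254*p^5 - 8.176*p^4 - 8.3134*p^3 + 0.1692*p^2 + 6.6234*p - 1.4762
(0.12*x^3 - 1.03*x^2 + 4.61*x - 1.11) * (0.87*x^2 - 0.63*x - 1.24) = 0.1044*x^5 - 0.9717*x^4 + 4.5108*x^3 - 2.5928*x^2 - 5.0171*x + 1.3764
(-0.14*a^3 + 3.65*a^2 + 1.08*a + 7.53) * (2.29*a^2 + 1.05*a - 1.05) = -0.3206*a^5 + 8.2115*a^4 + 6.4527*a^3 + 14.5452*a^2 + 6.7725*a - 7.9065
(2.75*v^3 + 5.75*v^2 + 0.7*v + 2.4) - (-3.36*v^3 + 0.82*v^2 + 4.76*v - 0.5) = 6.11*v^3 + 4.93*v^2 - 4.06*v + 2.9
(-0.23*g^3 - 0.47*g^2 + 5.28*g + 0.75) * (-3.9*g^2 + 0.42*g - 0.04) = 0.897*g^5 + 1.7364*g^4 - 20.7802*g^3 - 0.6886*g^2 + 0.1038*g - 0.03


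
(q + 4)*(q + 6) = q^2 + 10*q + 24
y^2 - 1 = (y - 1)*(y + 1)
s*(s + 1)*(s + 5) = s^3 + 6*s^2 + 5*s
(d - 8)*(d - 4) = d^2 - 12*d + 32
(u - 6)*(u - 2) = u^2 - 8*u + 12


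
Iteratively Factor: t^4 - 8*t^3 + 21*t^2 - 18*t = (t)*(t^3 - 8*t^2 + 21*t - 18) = t*(t - 2)*(t^2 - 6*t + 9) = t*(t - 3)*(t - 2)*(t - 3)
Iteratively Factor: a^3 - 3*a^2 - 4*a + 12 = (a - 2)*(a^2 - a - 6) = (a - 2)*(a + 2)*(a - 3)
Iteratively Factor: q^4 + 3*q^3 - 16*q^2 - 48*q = (q - 4)*(q^3 + 7*q^2 + 12*q) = (q - 4)*(q + 3)*(q^2 + 4*q) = (q - 4)*(q + 3)*(q + 4)*(q)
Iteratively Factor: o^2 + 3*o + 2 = (o + 1)*(o + 2)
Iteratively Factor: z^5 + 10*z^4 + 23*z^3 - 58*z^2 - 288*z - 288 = (z + 4)*(z^4 + 6*z^3 - z^2 - 54*z - 72) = (z + 2)*(z + 4)*(z^3 + 4*z^2 - 9*z - 36) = (z + 2)*(z + 3)*(z + 4)*(z^2 + z - 12) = (z - 3)*(z + 2)*(z + 3)*(z + 4)*(z + 4)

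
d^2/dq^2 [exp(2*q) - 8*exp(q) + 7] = 4*(exp(q) - 2)*exp(q)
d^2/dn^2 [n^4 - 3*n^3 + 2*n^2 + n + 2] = 12*n^2 - 18*n + 4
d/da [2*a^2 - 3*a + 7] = 4*a - 3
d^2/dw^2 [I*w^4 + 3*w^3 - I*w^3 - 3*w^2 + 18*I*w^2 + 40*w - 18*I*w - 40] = 12*I*w^2 + 6*w*(3 - I) - 6 + 36*I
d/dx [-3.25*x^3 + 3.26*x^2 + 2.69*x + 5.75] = -9.75*x^2 + 6.52*x + 2.69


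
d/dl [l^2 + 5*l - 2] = 2*l + 5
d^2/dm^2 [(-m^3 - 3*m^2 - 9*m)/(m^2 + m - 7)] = 28*(-m^3 - 3*m^2 - 24*m - 15)/(m^6 + 3*m^5 - 18*m^4 - 41*m^3 + 126*m^2 + 147*m - 343)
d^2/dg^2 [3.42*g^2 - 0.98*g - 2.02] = 6.84000000000000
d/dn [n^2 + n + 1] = 2*n + 1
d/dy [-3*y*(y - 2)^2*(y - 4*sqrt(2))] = 3*(y - 2)*(-y*(y - 2) - 2*y*(y - 4*sqrt(2)) + (-y + 4*sqrt(2))*(y - 2))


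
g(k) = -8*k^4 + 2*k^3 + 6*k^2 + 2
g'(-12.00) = 56016.00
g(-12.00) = -168478.00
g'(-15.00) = 109170.00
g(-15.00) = -410398.00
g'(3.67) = -1456.93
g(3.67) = -1269.62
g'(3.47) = -1223.14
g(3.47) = -1002.06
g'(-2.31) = 398.74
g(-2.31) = -218.43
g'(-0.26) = -2.15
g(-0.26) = 2.33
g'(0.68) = 0.87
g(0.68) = 3.69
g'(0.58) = 2.73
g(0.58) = 3.50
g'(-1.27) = 59.99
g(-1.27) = -13.23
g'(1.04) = -17.03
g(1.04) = 1.38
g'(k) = -32*k^3 + 6*k^2 + 12*k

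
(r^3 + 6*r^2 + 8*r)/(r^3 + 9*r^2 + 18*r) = (r^2 + 6*r + 8)/(r^2 + 9*r + 18)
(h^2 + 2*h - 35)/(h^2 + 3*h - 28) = (h - 5)/(h - 4)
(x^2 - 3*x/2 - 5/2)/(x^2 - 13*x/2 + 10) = (x + 1)/(x - 4)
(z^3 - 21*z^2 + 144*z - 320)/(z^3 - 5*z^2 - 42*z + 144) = (z^2 - 13*z + 40)/(z^2 + 3*z - 18)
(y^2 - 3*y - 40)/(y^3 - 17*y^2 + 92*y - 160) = (y + 5)/(y^2 - 9*y + 20)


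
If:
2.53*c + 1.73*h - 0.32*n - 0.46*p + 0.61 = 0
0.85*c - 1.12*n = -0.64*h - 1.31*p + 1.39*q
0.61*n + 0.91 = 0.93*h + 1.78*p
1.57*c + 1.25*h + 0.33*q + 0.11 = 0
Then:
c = 0.781773528437531*q - 0.471649749193654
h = 0.504392084987229 - 1.24590755171754*q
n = 0.367180004644213 - 0.998598044481505*q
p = 0.308735514586289*q + 0.373536608873509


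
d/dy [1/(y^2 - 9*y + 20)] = (9 - 2*y)/(y^2 - 9*y + 20)^2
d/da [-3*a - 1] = -3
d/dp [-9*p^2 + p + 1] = 1 - 18*p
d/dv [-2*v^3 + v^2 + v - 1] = -6*v^2 + 2*v + 1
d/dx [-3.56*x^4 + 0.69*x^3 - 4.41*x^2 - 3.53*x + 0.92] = -14.24*x^3 + 2.07*x^2 - 8.82*x - 3.53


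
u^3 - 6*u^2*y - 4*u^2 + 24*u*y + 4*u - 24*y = (u - 2)^2*(u - 6*y)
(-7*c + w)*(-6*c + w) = 42*c^2 - 13*c*w + w^2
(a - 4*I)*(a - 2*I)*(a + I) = a^3 - 5*I*a^2 - 2*a - 8*I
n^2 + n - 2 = (n - 1)*(n + 2)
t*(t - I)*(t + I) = t^3 + t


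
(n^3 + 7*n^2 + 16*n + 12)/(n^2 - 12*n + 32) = (n^3 + 7*n^2 + 16*n + 12)/(n^2 - 12*n + 32)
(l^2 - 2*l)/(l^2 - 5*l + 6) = l/(l - 3)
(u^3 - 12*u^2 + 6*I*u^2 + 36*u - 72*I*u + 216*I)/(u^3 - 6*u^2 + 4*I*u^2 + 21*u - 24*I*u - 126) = (u^2 + 6*u*(-1 + I) - 36*I)/(u^2 + 4*I*u + 21)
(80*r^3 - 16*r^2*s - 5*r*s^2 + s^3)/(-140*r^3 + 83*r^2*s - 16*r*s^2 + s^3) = (-4*r - s)/(7*r - s)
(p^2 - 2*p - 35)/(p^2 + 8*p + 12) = (p^2 - 2*p - 35)/(p^2 + 8*p + 12)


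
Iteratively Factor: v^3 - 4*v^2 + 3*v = (v)*(v^2 - 4*v + 3) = v*(v - 1)*(v - 3)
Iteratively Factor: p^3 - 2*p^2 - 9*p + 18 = (p - 2)*(p^2 - 9) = (p - 2)*(p + 3)*(p - 3)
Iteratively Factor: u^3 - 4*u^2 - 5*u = (u - 5)*(u^2 + u) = u*(u - 5)*(u + 1)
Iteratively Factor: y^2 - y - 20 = (y + 4)*(y - 5)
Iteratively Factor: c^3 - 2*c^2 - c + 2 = (c + 1)*(c^2 - 3*c + 2) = (c - 1)*(c + 1)*(c - 2)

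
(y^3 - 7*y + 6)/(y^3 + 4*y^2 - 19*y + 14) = (y + 3)/(y + 7)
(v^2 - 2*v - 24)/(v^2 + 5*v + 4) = (v - 6)/(v + 1)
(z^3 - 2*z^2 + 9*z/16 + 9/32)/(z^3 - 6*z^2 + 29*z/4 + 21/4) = (32*z^3 - 64*z^2 + 18*z + 9)/(8*(4*z^3 - 24*z^2 + 29*z + 21))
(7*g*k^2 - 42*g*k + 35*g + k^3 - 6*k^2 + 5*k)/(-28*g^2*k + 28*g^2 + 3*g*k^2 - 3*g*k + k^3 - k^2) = (5 - k)/(4*g - k)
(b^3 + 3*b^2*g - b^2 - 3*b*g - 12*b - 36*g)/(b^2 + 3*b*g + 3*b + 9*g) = b - 4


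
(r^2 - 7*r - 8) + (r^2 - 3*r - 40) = 2*r^2 - 10*r - 48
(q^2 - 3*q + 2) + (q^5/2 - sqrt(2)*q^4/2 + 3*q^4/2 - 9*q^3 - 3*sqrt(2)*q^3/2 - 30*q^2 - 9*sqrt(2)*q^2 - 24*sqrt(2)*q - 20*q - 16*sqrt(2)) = q^5/2 - sqrt(2)*q^4/2 + 3*q^4/2 - 9*q^3 - 3*sqrt(2)*q^3/2 - 29*q^2 - 9*sqrt(2)*q^2 - 24*sqrt(2)*q - 23*q - 16*sqrt(2) + 2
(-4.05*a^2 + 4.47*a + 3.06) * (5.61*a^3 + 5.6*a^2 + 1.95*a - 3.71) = -22.7205*a^5 + 2.3967*a^4 + 34.3011*a^3 + 40.878*a^2 - 10.6167*a - 11.3526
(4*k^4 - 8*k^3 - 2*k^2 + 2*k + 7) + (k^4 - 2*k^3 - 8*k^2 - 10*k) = 5*k^4 - 10*k^3 - 10*k^2 - 8*k + 7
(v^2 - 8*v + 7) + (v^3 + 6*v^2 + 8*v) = v^3 + 7*v^2 + 7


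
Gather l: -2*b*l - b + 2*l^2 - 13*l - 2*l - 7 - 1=-b + 2*l^2 + l*(-2*b - 15) - 8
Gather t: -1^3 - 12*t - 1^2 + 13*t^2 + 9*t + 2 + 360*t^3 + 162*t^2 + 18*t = 360*t^3 + 175*t^2 + 15*t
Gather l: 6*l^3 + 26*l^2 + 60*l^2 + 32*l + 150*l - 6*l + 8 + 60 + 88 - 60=6*l^3 + 86*l^2 + 176*l + 96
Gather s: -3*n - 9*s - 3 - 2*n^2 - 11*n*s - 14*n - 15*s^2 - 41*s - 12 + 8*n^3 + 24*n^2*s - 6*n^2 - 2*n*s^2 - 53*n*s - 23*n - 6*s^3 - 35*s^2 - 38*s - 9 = 8*n^3 - 8*n^2 - 40*n - 6*s^3 + s^2*(-2*n - 50) + s*(24*n^2 - 64*n - 88) - 24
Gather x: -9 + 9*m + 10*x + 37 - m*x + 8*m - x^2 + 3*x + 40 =17*m - x^2 + x*(13 - m) + 68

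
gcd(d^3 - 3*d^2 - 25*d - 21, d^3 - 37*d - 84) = d^2 - 4*d - 21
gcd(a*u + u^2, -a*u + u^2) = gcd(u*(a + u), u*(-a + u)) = u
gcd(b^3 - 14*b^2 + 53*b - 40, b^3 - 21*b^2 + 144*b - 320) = b^2 - 13*b + 40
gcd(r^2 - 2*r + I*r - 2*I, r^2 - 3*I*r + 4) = r + I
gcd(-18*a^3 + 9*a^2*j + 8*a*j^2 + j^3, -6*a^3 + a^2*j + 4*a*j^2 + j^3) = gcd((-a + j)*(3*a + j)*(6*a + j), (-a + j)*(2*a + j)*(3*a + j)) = 3*a^2 - 2*a*j - j^2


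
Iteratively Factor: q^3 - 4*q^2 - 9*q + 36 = (q + 3)*(q^2 - 7*q + 12) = (q - 3)*(q + 3)*(q - 4)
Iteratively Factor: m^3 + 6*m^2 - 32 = (m + 4)*(m^2 + 2*m - 8) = (m - 2)*(m + 4)*(m + 4)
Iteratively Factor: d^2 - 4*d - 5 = (d - 5)*(d + 1)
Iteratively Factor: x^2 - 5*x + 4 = (x - 4)*(x - 1)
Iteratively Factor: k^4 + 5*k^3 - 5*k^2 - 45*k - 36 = (k + 3)*(k^3 + 2*k^2 - 11*k - 12) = (k + 3)*(k + 4)*(k^2 - 2*k - 3) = (k + 1)*(k + 3)*(k + 4)*(k - 3)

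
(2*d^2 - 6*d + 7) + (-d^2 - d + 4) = d^2 - 7*d + 11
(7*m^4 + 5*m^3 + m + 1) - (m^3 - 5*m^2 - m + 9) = 7*m^4 + 4*m^3 + 5*m^2 + 2*m - 8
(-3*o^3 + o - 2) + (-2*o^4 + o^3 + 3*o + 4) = -2*o^4 - 2*o^3 + 4*o + 2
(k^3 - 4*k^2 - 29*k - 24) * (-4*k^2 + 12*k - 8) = -4*k^5 + 28*k^4 + 60*k^3 - 220*k^2 - 56*k + 192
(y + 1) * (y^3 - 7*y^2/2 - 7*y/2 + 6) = y^4 - 5*y^3/2 - 7*y^2 + 5*y/2 + 6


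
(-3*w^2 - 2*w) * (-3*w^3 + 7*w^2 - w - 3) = 9*w^5 - 15*w^4 - 11*w^3 + 11*w^2 + 6*w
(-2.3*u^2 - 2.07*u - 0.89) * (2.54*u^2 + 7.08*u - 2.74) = -5.842*u^4 - 21.5418*u^3 - 10.6142*u^2 - 0.6294*u + 2.4386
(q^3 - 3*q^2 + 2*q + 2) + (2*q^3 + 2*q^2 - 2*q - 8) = 3*q^3 - q^2 - 6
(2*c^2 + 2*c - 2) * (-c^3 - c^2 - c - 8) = -2*c^5 - 4*c^4 - 2*c^3 - 16*c^2 - 14*c + 16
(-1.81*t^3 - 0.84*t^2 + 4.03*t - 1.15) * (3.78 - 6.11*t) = 11.0591*t^4 - 1.7094*t^3 - 27.7985*t^2 + 22.2599*t - 4.347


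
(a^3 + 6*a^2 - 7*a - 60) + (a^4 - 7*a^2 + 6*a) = a^4 + a^3 - a^2 - a - 60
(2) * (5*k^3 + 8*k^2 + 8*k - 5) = 10*k^3 + 16*k^2 + 16*k - 10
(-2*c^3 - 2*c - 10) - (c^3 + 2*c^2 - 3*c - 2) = -3*c^3 - 2*c^2 + c - 8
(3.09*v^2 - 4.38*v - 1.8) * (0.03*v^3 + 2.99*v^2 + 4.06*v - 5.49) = 0.0927*v^5 + 9.1077*v^4 - 0.604800000000003*v^3 - 40.1289*v^2 + 16.7382*v + 9.882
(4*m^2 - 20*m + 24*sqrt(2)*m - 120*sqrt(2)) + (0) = 4*m^2 - 20*m + 24*sqrt(2)*m - 120*sqrt(2)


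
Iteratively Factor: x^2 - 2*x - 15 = (x - 5)*(x + 3)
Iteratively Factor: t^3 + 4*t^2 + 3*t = (t + 1)*(t^2 + 3*t) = (t + 1)*(t + 3)*(t)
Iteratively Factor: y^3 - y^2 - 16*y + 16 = (y + 4)*(y^2 - 5*y + 4) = (y - 4)*(y + 4)*(y - 1)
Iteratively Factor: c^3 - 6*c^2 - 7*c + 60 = (c + 3)*(c^2 - 9*c + 20) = (c - 5)*(c + 3)*(c - 4)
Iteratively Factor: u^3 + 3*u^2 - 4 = (u - 1)*(u^2 + 4*u + 4) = (u - 1)*(u + 2)*(u + 2)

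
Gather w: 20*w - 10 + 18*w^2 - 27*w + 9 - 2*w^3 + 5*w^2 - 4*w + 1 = -2*w^3 + 23*w^2 - 11*w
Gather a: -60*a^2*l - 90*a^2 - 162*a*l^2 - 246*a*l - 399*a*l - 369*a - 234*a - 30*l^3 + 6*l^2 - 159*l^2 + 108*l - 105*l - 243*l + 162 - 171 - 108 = a^2*(-60*l - 90) + a*(-162*l^2 - 645*l - 603) - 30*l^3 - 153*l^2 - 240*l - 117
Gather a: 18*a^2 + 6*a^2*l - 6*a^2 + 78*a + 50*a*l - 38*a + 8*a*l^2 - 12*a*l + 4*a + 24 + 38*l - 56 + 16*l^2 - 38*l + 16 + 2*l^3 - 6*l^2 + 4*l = a^2*(6*l + 12) + a*(8*l^2 + 38*l + 44) + 2*l^3 + 10*l^2 + 4*l - 16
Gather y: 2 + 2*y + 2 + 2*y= 4*y + 4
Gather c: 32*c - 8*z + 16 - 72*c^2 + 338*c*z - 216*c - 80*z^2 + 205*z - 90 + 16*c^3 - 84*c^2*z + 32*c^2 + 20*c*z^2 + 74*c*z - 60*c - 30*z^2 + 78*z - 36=16*c^3 + c^2*(-84*z - 40) + c*(20*z^2 + 412*z - 244) - 110*z^2 + 275*z - 110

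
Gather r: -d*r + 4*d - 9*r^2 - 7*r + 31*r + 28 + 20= 4*d - 9*r^2 + r*(24 - d) + 48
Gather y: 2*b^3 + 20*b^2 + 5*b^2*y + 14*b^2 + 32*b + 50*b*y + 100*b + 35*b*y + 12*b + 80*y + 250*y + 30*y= 2*b^3 + 34*b^2 + 144*b + y*(5*b^2 + 85*b + 360)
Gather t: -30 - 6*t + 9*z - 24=-6*t + 9*z - 54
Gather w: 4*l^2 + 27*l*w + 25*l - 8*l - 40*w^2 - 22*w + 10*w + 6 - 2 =4*l^2 + 17*l - 40*w^2 + w*(27*l - 12) + 4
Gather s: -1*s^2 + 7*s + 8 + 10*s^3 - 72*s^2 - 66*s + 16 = 10*s^3 - 73*s^2 - 59*s + 24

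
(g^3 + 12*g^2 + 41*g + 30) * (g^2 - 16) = g^5 + 12*g^4 + 25*g^3 - 162*g^2 - 656*g - 480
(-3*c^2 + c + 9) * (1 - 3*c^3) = 9*c^5 - 3*c^4 - 27*c^3 - 3*c^2 + c + 9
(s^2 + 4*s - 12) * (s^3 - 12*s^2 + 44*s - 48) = s^5 - 8*s^4 - 16*s^3 + 272*s^2 - 720*s + 576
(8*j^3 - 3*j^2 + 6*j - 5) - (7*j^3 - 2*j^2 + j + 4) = j^3 - j^2 + 5*j - 9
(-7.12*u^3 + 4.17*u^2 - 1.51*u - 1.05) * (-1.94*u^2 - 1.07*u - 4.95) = 13.8128*u^5 - 0.4714*u^4 + 33.7115*u^3 - 16.9888*u^2 + 8.598*u + 5.1975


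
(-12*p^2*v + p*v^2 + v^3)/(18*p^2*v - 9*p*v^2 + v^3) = (-4*p - v)/(6*p - v)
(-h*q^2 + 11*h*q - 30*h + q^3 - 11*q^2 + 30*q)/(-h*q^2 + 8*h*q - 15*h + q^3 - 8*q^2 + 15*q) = (q - 6)/(q - 3)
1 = 1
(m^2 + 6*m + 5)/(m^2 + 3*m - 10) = (m + 1)/(m - 2)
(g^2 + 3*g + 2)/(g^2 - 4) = (g + 1)/(g - 2)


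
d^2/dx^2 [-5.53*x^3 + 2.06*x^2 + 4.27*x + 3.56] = 4.12 - 33.18*x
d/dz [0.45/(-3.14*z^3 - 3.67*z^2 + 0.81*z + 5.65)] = (4.239*z^2 + 3.303*z - 0.3645)/(3.14*z^3 + 3.67*z^2 - 0.81*z - 5.65)^2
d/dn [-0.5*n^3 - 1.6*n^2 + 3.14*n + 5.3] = -1.5*n^2 - 3.2*n + 3.14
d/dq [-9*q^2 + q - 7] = 1 - 18*q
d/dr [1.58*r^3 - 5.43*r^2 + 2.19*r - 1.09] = 4.74*r^2 - 10.86*r + 2.19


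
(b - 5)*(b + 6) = b^2 + b - 30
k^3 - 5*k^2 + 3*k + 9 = (k - 3)^2*(k + 1)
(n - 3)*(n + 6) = n^2 + 3*n - 18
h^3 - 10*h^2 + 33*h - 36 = (h - 4)*(h - 3)^2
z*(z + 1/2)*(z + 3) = z^3 + 7*z^2/2 + 3*z/2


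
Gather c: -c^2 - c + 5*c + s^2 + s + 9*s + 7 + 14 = -c^2 + 4*c + s^2 + 10*s + 21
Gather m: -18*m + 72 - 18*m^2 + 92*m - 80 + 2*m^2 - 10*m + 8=-16*m^2 + 64*m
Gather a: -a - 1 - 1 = -a - 2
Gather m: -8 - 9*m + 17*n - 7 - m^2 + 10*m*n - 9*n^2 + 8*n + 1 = -m^2 + m*(10*n - 9) - 9*n^2 + 25*n - 14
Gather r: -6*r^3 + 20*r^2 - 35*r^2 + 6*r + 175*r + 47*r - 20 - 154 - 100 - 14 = -6*r^3 - 15*r^2 + 228*r - 288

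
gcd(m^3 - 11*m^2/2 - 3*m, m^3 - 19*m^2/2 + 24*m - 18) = m - 6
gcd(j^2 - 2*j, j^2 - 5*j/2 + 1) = j - 2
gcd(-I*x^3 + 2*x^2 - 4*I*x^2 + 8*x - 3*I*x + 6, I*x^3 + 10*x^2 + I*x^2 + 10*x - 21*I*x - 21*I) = x + 1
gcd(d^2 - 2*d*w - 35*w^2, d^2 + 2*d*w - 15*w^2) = d + 5*w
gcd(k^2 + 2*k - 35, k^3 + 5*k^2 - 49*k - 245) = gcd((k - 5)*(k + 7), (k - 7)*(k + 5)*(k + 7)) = k + 7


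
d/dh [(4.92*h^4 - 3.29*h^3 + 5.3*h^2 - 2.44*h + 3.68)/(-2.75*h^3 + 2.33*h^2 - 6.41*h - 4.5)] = (-13.53*h^6 + 22.9272*h^5 - 87.7023*h^4 - 59.8022*h^3 + 46.4872*h^2 - 64.8488*h + 34.5688)/(7.5625*h^6 - 12.815*h^5 + 40.6839*h^4 - 5.1206*h^3 + 20.1181*h^2 + 57.69*h + 20.25)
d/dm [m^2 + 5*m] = 2*m + 5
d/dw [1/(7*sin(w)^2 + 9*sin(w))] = -(14*sin(w) + 9)*cos(w)/((7*sin(w) + 9)^2*sin(w)^2)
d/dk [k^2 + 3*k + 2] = 2*k + 3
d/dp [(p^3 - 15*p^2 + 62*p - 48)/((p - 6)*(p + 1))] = (p^2 + 2*p - 17)/(p^2 + 2*p + 1)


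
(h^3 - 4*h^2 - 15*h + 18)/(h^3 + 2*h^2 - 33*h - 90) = (h - 1)/(h + 5)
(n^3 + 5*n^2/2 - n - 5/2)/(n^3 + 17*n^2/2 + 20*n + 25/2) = (n - 1)/(n + 5)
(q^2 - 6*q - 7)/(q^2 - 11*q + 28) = (q + 1)/(q - 4)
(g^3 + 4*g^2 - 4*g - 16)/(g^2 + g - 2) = (g^2 + 2*g - 8)/(g - 1)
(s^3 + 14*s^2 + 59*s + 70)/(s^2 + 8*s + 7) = (s^2 + 7*s + 10)/(s + 1)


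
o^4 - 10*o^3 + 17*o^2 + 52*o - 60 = (o - 6)*(o - 5)*(o - 1)*(o + 2)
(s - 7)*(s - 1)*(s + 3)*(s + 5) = s^4 - 42*s^2 - 64*s + 105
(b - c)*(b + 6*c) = b^2 + 5*b*c - 6*c^2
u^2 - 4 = (u - 2)*(u + 2)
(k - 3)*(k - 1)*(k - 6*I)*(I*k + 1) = I*k^4 + 7*k^3 - 4*I*k^3 - 28*k^2 - 3*I*k^2 + 21*k + 24*I*k - 18*I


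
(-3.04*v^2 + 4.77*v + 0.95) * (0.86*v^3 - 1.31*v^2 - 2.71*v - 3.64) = -2.6144*v^5 + 8.0846*v^4 + 2.8067*v^3 - 3.1056*v^2 - 19.9373*v - 3.458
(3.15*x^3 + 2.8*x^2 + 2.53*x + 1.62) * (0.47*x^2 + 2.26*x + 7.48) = 1.4805*x^5 + 8.435*x^4 + 31.0791*x^3 + 27.4232*x^2 + 22.5856*x + 12.1176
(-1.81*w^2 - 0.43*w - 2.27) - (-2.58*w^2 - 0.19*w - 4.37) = 0.77*w^2 - 0.24*w + 2.1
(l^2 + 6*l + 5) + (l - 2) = l^2 + 7*l + 3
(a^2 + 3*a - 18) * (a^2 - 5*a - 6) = a^4 - 2*a^3 - 39*a^2 + 72*a + 108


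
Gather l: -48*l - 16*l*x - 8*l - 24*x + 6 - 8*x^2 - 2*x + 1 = l*(-16*x - 56) - 8*x^2 - 26*x + 7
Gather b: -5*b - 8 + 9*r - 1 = -5*b + 9*r - 9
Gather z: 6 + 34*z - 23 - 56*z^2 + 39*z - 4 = -56*z^2 + 73*z - 21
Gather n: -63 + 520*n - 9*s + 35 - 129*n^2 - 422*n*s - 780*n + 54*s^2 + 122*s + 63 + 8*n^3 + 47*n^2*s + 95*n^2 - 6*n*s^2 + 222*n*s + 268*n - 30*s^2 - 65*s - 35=8*n^3 + n^2*(47*s - 34) + n*(-6*s^2 - 200*s + 8) + 24*s^2 + 48*s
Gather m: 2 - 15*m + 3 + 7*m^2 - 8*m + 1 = 7*m^2 - 23*m + 6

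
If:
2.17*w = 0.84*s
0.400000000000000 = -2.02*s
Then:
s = -0.20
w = -0.08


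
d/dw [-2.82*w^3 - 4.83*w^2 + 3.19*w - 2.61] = -8.46*w^2 - 9.66*w + 3.19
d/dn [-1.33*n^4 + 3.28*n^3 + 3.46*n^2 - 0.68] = n*(-5.32*n^2 + 9.84*n + 6.92)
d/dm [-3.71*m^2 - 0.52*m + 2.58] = -7.42*m - 0.52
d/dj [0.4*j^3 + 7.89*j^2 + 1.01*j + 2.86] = 1.2*j^2 + 15.78*j + 1.01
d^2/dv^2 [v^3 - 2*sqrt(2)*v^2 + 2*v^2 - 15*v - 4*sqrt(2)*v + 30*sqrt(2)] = 6*v - 4*sqrt(2) + 4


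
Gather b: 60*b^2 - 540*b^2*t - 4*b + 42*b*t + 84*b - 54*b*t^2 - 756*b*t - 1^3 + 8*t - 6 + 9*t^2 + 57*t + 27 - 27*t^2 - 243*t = b^2*(60 - 540*t) + b*(-54*t^2 - 714*t + 80) - 18*t^2 - 178*t + 20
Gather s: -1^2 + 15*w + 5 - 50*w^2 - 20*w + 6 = -50*w^2 - 5*w + 10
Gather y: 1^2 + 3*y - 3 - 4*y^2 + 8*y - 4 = -4*y^2 + 11*y - 6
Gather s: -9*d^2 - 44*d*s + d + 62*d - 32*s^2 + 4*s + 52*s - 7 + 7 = -9*d^2 + 63*d - 32*s^2 + s*(56 - 44*d)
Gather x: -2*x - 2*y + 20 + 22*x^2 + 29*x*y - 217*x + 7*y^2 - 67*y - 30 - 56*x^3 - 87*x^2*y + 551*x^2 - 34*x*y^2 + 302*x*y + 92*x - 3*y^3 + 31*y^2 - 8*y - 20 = -56*x^3 + x^2*(573 - 87*y) + x*(-34*y^2 + 331*y - 127) - 3*y^3 + 38*y^2 - 77*y - 30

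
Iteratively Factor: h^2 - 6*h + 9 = (h - 3)*(h - 3)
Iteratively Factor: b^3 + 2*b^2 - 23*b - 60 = (b + 3)*(b^2 - b - 20) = (b + 3)*(b + 4)*(b - 5)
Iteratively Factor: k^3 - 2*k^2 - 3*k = (k + 1)*(k^2 - 3*k) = k*(k + 1)*(k - 3)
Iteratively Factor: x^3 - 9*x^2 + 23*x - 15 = (x - 1)*(x^2 - 8*x + 15) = (x - 5)*(x - 1)*(x - 3)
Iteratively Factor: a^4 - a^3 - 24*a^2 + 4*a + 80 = (a - 5)*(a^3 + 4*a^2 - 4*a - 16) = (a - 5)*(a - 2)*(a^2 + 6*a + 8) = (a - 5)*(a - 2)*(a + 4)*(a + 2)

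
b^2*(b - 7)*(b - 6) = b^4 - 13*b^3 + 42*b^2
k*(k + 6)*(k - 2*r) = k^3 - 2*k^2*r + 6*k^2 - 12*k*r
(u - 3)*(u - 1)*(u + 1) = u^3 - 3*u^2 - u + 3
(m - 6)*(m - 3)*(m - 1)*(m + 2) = m^4 - 8*m^3 + 7*m^2 + 36*m - 36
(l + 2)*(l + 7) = l^2 + 9*l + 14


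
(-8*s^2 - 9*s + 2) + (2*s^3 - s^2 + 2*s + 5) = 2*s^3 - 9*s^2 - 7*s + 7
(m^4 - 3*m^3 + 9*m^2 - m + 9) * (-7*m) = -7*m^5 + 21*m^4 - 63*m^3 + 7*m^2 - 63*m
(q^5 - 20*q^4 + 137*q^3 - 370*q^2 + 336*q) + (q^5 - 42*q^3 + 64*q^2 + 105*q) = 2*q^5 - 20*q^4 + 95*q^3 - 306*q^2 + 441*q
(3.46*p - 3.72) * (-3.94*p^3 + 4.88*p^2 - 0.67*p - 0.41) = -13.6324*p^4 + 31.5416*p^3 - 20.4718*p^2 + 1.0738*p + 1.5252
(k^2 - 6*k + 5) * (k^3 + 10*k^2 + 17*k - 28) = k^5 + 4*k^4 - 38*k^3 - 80*k^2 + 253*k - 140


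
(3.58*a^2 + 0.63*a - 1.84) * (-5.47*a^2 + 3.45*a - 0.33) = -19.5826*a^4 + 8.9049*a^3 + 11.0569*a^2 - 6.5559*a + 0.6072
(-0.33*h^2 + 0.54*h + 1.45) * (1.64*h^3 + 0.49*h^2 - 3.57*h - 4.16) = -0.5412*h^5 + 0.7239*h^4 + 3.8207*h^3 + 0.1555*h^2 - 7.4229*h - 6.032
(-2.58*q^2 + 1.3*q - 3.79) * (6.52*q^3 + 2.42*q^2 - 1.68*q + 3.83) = -16.8216*q^5 + 2.2324*q^4 - 17.2304*q^3 - 21.2372*q^2 + 11.3462*q - 14.5157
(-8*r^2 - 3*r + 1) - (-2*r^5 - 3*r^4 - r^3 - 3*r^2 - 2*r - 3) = 2*r^5 + 3*r^4 + r^3 - 5*r^2 - r + 4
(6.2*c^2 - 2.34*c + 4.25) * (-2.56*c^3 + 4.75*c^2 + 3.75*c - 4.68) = -15.872*c^5 + 35.4404*c^4 + 1.255*c^3 - 17.6035*c^2 + 26.8887*c - 19.89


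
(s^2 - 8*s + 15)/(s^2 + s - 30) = (s - 3)/(s + 6)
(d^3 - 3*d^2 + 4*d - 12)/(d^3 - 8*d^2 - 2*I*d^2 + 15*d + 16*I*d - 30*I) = (d + 2*I)/(d - 5)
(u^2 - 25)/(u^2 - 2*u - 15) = (u + 5)/(u + 3)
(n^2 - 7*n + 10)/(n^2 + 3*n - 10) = (n - 5)/(n + 5)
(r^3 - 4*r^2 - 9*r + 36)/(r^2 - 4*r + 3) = (r^2 - r - 12)/(r - 1)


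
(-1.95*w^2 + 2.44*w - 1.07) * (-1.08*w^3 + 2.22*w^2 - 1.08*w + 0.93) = 2.106*w^5 - 6.9642*w^4 + 8.6784*w^3 - 6.8241*w^2 + 3.4248*w - 0.9951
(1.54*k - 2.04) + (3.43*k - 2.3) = 4.97*k - 4.34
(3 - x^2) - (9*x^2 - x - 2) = -10*x^2 + x + 5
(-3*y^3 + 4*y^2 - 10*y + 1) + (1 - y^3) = -4*y^3 + 4*y^2 - 10*y + 2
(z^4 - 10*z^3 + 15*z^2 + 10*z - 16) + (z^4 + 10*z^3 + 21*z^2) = 2*z^4 + 36*z^2 + 10*z - 16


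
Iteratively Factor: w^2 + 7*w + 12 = (w + 3)*(w + 4)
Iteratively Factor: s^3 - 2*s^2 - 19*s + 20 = (s + 4)*(s^2 - 6*s + 5) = (s - 1)*(s + 4)*(s - 5)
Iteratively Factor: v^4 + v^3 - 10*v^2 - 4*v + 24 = (v + 3)*(v^3 - 2*v^2 - 4*v + 8) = (v - 2)*(v + 3)*(v^2 - 4) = (v - 2)^2*(v + 3)*(v + 2)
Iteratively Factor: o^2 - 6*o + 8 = (o - 4)*(o - 2)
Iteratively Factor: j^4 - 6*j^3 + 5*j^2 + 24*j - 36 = (j - 3)*(j^3 - 3*j^2 - 4*j + 12) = (j - 3)^2*(j^2 - 4) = (j - 3)^2*(j - 2)*(j + 2)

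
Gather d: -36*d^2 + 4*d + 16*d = -36*d^2 + 20*d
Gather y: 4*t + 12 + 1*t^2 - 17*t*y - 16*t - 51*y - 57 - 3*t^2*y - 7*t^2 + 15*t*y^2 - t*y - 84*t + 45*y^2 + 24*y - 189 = -6*t^2 - 96*t + y^2*(15*t + 45) + y*(-3*t^2 - 18*t - 27) - 234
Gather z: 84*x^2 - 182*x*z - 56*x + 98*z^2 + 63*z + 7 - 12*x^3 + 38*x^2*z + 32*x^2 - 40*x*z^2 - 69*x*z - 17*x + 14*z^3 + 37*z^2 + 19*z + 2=-12*x^3 + 116*x^2 - 73*x + 14*z^3 + z^2*(135 - 40*x) + z*(38*x^2 - 251*x + 82) + 9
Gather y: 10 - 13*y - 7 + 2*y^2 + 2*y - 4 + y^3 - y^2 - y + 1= y^3 + y^2 - 12*y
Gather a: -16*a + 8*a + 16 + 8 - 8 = 16 - 8*a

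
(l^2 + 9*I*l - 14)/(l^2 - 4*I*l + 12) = (l + 7*I)/(l - 6*I)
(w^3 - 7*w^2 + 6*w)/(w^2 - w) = w - 6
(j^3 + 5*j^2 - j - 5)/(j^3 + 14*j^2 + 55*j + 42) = (j^2 + 4*j - 5)/(j^2 + 13*j + 42)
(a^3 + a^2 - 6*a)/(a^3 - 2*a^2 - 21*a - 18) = a*(a - 2)/(a^2 - 5*a - 6)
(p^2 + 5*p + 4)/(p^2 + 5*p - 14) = (p^2 + 5*p + 4)/(p^2 + 5*p - 14)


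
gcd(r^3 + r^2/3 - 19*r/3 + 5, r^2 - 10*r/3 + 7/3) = r - 1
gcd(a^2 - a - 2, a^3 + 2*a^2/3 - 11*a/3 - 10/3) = a^2 - a - 2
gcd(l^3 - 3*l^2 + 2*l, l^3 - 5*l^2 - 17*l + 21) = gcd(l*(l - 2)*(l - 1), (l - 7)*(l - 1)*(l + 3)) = l - 1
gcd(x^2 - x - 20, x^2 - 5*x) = x - 5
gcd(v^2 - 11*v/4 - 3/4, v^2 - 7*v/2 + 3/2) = v - 3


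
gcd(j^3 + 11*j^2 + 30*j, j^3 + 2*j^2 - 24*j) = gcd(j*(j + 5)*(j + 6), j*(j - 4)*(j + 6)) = j^2 + 6*j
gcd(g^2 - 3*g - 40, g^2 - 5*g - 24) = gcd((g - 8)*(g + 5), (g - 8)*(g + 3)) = g - 8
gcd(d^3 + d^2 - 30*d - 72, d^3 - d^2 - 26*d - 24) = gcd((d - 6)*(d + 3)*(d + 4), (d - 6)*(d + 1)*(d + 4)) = d^2 - 2*d - 24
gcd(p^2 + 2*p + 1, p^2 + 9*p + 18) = 1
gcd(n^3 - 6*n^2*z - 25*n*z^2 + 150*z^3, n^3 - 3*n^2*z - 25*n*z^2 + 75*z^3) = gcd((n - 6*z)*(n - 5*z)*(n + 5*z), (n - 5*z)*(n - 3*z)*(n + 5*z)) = -n^2 + 25*z^2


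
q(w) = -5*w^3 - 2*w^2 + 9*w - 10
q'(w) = -15*w^2 - 4*w + 9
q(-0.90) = -16.08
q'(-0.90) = 0.45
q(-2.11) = 9.08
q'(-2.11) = -49.34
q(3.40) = -199.04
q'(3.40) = -178.00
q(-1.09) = -15.71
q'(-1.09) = -4.46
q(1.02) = -8.21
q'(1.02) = -10.69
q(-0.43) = -13.84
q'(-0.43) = 7.95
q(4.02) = -330.96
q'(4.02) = -249.49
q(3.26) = -175.15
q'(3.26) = -163.45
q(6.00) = -1108.00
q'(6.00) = -555.00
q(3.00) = -136.00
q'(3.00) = -138.00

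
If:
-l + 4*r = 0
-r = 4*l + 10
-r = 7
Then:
No Solution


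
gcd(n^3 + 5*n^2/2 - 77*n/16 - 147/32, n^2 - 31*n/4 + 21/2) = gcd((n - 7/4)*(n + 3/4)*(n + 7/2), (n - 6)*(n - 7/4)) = n - 7/4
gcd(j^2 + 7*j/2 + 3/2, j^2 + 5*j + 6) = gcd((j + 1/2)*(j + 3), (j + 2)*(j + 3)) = j + 3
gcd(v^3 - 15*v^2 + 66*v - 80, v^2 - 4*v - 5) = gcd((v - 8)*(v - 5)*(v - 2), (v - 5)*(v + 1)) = v - 5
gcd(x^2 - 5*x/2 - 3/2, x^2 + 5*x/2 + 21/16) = 1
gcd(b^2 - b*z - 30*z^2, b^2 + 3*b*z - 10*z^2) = b + 5*z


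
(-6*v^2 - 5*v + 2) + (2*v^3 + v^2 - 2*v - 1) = 2*v^3 - 5*v^2 - 7*v + 1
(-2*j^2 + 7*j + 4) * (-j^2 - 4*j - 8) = 2*j^4 + j^3 - 16*j^2 - 72*j - 32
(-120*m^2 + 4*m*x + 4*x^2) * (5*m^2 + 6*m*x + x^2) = -600*m^4 - 700*m^3*x - 76*m^2*x^2 + 28*m*x^3 + 4*x^4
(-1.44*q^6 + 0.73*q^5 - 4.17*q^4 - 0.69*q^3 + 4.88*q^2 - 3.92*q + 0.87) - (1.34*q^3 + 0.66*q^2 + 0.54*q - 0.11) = -1.44*q^6 + 0.73*q^5 - 4.17*q^4 - 2.03*q^3 + 4.22*q^2 - 4.46*q + 0.98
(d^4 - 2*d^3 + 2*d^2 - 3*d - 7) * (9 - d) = -d^5 + 11*d^4 - 20*d^3 + 21*d^2 - 20*d - 63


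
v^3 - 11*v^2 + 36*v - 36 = (v - 6)*(v - 3)*(v - 2)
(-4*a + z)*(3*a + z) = -12*a^2 - a*z + z^2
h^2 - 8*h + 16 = (h - 4)^2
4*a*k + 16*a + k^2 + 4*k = (4*a + k)*(k + 4)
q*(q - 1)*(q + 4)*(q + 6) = q^4 + 9*q^3 + 14*q^2 - 24*q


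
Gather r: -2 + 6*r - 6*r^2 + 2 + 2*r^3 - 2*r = 2*r^3 - 6*r^2 + 4*r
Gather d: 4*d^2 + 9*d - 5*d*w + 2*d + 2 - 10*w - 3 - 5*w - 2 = 4*d^2 + d*(11 - 5*w) - 15*w - 3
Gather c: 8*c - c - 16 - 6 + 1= 7*c - 21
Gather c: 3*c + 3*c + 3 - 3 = 6*c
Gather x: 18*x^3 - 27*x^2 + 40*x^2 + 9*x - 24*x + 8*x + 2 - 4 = 18*x^3 + 13*x^2 - 7*x - 2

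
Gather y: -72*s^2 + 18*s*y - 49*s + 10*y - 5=-72*s^2 - 49*s + y*(18*s + 10) - 5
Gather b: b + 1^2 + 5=b + 6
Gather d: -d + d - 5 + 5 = 0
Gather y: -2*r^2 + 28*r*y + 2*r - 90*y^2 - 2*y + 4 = -2*r^2 + 2*r - 90*y^2 + y*(28*r - 2) + 4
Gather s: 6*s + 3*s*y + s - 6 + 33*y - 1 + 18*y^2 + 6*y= s*(3*y + 7) + 18*y^2 + 39*y - 7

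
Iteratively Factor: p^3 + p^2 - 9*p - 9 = (p - 3)*(p^2 + 4*p + 3) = (p - 3)*(p + 3)*(p + 1)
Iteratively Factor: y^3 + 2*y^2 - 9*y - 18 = (y - 3)*(y^2 + 5*y + 6) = (y - 3)*(y + 2)*(y + 3)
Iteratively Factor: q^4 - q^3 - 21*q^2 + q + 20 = (q + 4)*(q^3 - 5*q^2 - q + 5) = (q - 1)*(q + 4)*(q^2 - 4*q - 5) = (q - 1)*(q + 1)*(q + 4)*(q - 5)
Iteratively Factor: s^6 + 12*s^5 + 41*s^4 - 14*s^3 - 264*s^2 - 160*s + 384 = (s + 4)*(s^5 + 8*s^4 + 9*s^3 - 50*s^2 - 64*s + 96) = (s + 4)^2*(s^4 + 4*s^3 - 7*s^2 - 22*s + 24) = (s + 4)^3*(s^3 - 7*s + 6) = (s - 2)*(s + 4)^3*(s^2 + 2*s - 3) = (s - 2)*(s + 3)*(s + 4)^3*(s - 1)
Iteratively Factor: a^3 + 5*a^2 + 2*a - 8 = (a - 1)*(a^2 + 6*a + 8) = (a - 1)*(a + 4)*(a + 2)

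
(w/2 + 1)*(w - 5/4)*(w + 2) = w^3/2 + 11*w^2/8 - w/2 - 5/2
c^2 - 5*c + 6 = (c - 3)*(c - 2)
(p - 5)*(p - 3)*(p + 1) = p^3 - 7*p^2 + 7*p + 15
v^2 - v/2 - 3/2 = (v - 3/2)*(v + 1)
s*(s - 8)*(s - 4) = s^3 - 12*s^2 + 32*s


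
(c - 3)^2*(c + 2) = c^3 - 4*c^2 - 3*c + 18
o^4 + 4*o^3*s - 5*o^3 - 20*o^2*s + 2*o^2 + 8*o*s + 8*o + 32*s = (o - 4)*(o - 2)*(o + 1)*(o + 4*s)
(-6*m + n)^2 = 36*m^2 - 12*m*n + n^2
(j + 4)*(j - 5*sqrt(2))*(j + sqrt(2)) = j^3 - 4*sqrt(2)*j^2 + 4*j^2 - 16*sqrt(2)*j - 10*j - 40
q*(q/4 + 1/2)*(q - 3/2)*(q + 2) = q^4/4 + 5*q^3/8 - q^2/2 - 3*q/2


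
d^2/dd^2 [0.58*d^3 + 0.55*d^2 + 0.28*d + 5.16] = 3.48*d + 1.1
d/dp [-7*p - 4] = -7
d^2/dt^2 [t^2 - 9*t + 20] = 2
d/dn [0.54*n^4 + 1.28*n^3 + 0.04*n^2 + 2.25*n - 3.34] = 2.16*n^3 + 3.84*n^2 + 0.08*n + 2.25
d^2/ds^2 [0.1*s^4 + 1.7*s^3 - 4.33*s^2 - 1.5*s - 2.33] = 1.2*s^2 + 10.2*s - 8.66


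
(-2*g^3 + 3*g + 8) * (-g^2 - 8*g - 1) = 2*g^5 + 16*g^4 - g^3 - 32*g^2 - 67*g - 8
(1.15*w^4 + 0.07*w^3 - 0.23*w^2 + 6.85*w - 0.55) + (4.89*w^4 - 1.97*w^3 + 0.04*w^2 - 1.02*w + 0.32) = 6.04*w^4 - 1.9*w^3 - 0.19*w^2 + 5.83*w - 0.23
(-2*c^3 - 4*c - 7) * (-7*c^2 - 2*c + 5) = 14*c^5 + 4*c^4 + 18*c^3 + 57*c^2 - 6*c - 35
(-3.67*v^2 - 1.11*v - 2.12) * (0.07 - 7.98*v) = 29.2866*v^3 + 8.6009*v^2 + 16.8399*v - 0.1484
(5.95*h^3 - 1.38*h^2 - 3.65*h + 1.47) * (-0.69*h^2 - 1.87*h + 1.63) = -4.1055*h^5 - 10.1743*h^4 + 14.7976*h^3 + 3.5618*h^2 - 8.6984*h + 2.3961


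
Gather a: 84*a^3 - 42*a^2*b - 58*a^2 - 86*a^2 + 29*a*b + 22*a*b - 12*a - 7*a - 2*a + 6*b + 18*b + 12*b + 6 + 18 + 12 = 84*a^3 + a^2*(-42*b - 144) + a*(51*b - 21) + 36*b + 36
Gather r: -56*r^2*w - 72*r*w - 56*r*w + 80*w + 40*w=-56*r^2*w - 128*r*w + 120*w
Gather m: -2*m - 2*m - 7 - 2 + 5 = -4*m - 4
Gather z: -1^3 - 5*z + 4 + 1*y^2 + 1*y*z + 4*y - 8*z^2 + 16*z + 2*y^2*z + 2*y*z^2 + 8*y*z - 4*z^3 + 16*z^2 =y^2 + 4*y - 4*z^3 + z^2*(2*y + 8) + z*(2*y^2 + 9*y + 11) + 3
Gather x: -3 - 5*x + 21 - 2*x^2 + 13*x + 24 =-2*x^2 + 8*x + 42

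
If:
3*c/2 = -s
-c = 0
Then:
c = 0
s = 0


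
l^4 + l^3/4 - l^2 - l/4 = l*(l - 1)*(l + 1/4)*(l + 1)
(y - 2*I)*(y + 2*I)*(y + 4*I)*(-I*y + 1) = -I*y^4 + 5*y^3 + 20*y + 16*I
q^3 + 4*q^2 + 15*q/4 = q*(q + 3/2)*(q + 5/2)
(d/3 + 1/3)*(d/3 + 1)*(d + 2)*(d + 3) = d^4/9 + d^3 + 29*d^2/9 + 13*d/3 + 2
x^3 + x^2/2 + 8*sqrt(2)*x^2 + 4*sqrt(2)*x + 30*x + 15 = (x + 1/2)*(x + 3*sqrt(2))*(x + 5*sqrt(2))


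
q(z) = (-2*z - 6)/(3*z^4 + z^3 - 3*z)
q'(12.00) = 0.00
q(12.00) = 0.00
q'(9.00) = 0.00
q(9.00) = 0.00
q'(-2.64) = -0.02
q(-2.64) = -0.01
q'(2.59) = 0.11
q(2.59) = -0.08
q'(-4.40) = 0.00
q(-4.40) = 0.00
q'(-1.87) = -0.18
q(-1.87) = -0.06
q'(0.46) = -4.54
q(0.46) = 6.03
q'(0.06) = -554.61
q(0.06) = 34.05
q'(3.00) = 0.05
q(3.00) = -0.05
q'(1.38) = 3.21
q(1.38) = -0.94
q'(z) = (-2*z - 6)*(-12*z^3 - 3*z^2 + 3)/(3*z^4 + z^3 - 3*z)^2 - 2/(3*z^4 + z^3 - 3*z)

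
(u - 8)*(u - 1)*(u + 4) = u^3 - 5*u^2 - 28*u + 32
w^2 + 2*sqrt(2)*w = w*(w + 2*sqrt(2))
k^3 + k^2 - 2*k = k*(k - 1)*(k + 2)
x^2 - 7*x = x*(x - 7)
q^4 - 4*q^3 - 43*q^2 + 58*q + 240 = (q - 8)*(q - 3)*(q + 2)*(q + 5)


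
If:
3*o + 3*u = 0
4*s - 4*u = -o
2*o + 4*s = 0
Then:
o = 0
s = 0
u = 0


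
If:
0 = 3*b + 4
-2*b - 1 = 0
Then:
No Solution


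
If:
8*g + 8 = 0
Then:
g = -1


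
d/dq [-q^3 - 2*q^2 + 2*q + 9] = -3*q^2 - 4*q + 2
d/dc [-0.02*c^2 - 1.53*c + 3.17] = -0.04*c - 1.53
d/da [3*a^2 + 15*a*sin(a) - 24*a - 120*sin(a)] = 15*a*cos(a) + 6*a + 15*sin(a) - 120*cos(a) - 24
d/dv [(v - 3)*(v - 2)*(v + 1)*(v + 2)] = 4*v^3 - 6*v^2 - 14*v + 8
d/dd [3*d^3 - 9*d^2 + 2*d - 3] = 9*d^2 - 18*d + 2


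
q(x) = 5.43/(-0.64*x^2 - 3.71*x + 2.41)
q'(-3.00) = -0.01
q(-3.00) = 0.70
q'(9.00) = 0.01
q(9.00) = -0.07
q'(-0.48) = 1.03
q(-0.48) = 1.34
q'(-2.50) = 0.05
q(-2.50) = 0.71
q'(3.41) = 0.14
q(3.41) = -0.31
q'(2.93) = 0.21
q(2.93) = -0.39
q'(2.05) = 0.55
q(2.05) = -0.69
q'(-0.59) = 0.84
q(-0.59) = 1.24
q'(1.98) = 0.61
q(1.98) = -0.73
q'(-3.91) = -0.14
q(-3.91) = 0.76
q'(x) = 5.43*(1.28*x + 3.71)/(-0.64*x^2 - 3.71*x + 2.41)^2 = (6.9504*x + 20.1453)/(0.64*x^2 + 3.71*x - 2.41)^2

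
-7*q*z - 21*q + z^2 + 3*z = (-7*q + z)*(z + 3)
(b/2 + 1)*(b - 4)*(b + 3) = b^3/2 + b^2/2 - 7*b - 12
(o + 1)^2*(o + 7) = o^3 + 9*o^2 + 15*o + 7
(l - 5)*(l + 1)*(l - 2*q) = l^3 - 2*l^2*q - 4*l^2 + 8*l*q - 5*l + 10*q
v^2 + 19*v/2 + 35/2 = (v + 5/2)*(v + 7)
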